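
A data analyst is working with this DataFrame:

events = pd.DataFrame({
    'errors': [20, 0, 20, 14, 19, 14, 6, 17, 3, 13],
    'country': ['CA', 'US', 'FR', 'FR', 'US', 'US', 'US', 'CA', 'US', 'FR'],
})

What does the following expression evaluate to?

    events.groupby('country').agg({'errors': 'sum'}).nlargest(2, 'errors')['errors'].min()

42

group by country, sum of errors:
         errors
country        
CA           37
FR           47
US           42
take 2 rows with largest errors:
         errors
country        
FR           47
US           42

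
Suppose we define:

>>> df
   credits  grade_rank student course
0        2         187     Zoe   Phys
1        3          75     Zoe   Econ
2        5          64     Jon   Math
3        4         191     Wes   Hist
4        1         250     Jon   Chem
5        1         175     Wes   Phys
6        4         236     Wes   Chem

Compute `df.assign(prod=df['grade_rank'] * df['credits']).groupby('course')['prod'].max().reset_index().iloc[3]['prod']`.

320

add column prod = df['grade_rank'] * df['credits']:
   credits  grade_rank student course  prod
0        2         187     Zoe   Phys   374
1        3          75     Zoe   Econ   225
2        5          64     Jon   Math   320
3        4         191     Wes   Hist   764
4        1         250     Jon   Chem   250
5        1         175     Wes   Phys   175
6        4         236     Wes   Chem   944
group by course, max of prod:
course
Chem    944
Econ    225
Hist    764
Math    320
Phys    374
Name: prod, dtype: int64
reset_index():
  course  prod
0   Chem   944
1   Econ   225
2   Hist   764
3   Math   320
4   Phys   374
So iloc[3]['prod'] = 320.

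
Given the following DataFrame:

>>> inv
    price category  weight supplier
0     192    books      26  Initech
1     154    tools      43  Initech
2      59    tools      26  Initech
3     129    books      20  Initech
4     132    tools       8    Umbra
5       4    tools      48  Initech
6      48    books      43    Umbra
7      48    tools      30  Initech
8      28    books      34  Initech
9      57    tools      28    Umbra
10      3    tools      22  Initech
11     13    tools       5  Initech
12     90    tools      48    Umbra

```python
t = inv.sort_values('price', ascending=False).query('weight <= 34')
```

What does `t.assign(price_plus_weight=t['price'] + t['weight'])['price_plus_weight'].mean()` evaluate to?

95.5555555556

sort by price descending:
    price category  weight supplier
0     192    books      26  Initech
1     154    tools      43  Initech
4     132    tools       8    Umbra
3     129    books      20  Initech
12     90    tools      48    Umbra
2      59    tools      26  Initech
9      57    tools      28    Umbra
6      48    books      43    Umbra
7      48    tools      30  Initech
8      28    books      34  Initech
11     13    tools       5  Initech
5       4    tools      48  Initech
10      3    tools      22  Initech
filter rows where weight <= 34:
    price category  weight supplier
0     192    books      26  Initech
4     132    tools       8    Umbra
3     129    books      20  Initech
2      59    tools      26  Initech
9      57    tools      28    Umbra
7      48    tools      30  Initech
8      28    books      34  Initech
11     13    tools       5  Initech
10      3    tools      22  Initech
add column price_plus_weight = t['price'] + t['weight']:
    price category  weight supplier  price_plus_weight
0     192    books      26  Initech                218
4     132    tools       8    Umbra                140
3     129    books      20  Initech                149
2      59    tools      26  Initech                 85
9      57    tools      28    Umbra                 85
7      48    tools      30  Initech                 78
8      28    books      34  Initech                 62
11     13    tools       5  Initech                 18
10      3    tools      22  Initech                 25
The mean of column 'price_plus_weight' is 95.5555555556.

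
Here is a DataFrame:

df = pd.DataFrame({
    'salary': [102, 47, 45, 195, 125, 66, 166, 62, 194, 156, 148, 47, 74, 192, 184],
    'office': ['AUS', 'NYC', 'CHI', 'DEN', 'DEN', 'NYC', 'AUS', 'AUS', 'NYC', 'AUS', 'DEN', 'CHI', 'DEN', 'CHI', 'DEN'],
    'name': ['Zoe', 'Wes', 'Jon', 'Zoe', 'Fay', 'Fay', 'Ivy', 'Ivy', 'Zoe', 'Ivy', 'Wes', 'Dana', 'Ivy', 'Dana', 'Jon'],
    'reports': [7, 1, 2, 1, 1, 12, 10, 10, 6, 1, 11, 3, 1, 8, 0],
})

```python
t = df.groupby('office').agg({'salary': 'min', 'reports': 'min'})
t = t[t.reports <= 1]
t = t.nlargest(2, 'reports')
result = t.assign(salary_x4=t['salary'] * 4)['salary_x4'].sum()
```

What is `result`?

group by office: min(salary), min(reports):
        salary  reports
office                 
AUS         62        1
CHI         45        2
DEN         74        0
NYC         47        1
filter rows where reports <= 1:
        salary  reports
office                 
AUS         62        1
DEN         74        0
NYC         47        1
take 2 rows with largest reports:
        salary  reports
office                 
AUS         62        1
NYC         47        1
add column salary_x4 = t['salary'] * 4:
        salary  reports  salary_x4
office                            
AUS         62        1        248
NYC         47        1        188
Hence 436.

436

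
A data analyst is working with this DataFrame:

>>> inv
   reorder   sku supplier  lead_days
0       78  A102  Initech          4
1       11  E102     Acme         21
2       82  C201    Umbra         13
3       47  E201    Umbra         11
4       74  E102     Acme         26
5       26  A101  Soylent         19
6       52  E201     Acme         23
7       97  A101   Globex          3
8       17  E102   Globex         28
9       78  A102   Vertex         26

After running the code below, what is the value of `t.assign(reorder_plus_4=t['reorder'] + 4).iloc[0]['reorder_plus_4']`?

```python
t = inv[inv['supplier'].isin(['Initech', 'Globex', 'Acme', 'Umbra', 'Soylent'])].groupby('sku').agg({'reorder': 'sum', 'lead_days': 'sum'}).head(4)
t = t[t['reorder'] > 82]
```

127

filter rows where supplier in ['Initech', 'Globex', 'Acme', 'Umbra', 'Soylent']:
   reorder   sku supplier  lead_days
0       78  A102  Initech          4
1       11  E102     Acme         21
2       82  C201    Umbra         13
3       47  E201    Umbra         11
4       74  E102     Acme         26
5       26  A101  Soylent         19
6       52  E201     Acme         23
7       97  A101   Globex          3
8       17  E102   Globex         28
group by sku: sum(reorder), sum(lead_days):
      reorder  lead_days
sku                     
A101      123         22
A102       78          4
C201       82         13
E102      102         75
E201       99         34
take first 4 rows:
      reorder  lead_days
sku                     
A101      123         22
A102       78          4
C201       82         13
E102      102         75
filter rows where reorder > 82:
      reorder  lead_days
sku                     
A101      123         22
E102      102         75
add column reorder_plus_4 = t['reorder'] + 4:
      reorder  lead_days  reorder_plus_4
sku                                     
A101      123         22             127
E102      102         75             106
Hence 127.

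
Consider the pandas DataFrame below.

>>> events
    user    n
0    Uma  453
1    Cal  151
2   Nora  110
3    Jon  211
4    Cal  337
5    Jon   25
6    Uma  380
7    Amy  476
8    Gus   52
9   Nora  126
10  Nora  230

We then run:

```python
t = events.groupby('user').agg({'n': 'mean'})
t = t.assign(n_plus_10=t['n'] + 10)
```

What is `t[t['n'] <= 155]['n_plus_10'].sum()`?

190.0

group by user, mean of n:
               n
user            
Amy   476.000000
Cal   244.000000
Gus    52.000000
Jon   118.000000
Nora  155.333333
Uma   416.500000
add column n_plus_10 = t['n'] + 10:
               n   n_plus_10
user                        
Amy   476.000000  486.000000
Cal   244.000000  254.000000
Gus    52.000000   62.000000
Jon   118.000000  128.000000
Nora  155.333333  165.333333
Uma   416.500000  426.500000
filter rows where n <= 155:
          n  n_plus_10
user                  
Gus    52.0       62.0
Jon   118.0      128.0
Hence 190.0.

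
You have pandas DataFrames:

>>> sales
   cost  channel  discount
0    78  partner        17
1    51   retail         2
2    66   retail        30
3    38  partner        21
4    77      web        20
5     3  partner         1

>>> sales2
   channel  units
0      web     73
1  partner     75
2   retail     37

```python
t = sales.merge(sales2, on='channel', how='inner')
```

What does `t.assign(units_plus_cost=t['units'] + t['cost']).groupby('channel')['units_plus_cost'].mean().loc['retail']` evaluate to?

merge on 'channel' (how='inner') → 6 rows:
   cost  channel  discount  units
0    78  partner        17     75
1    51   retail         2     37
2    66   retail        30     37
3    38  partner        21     75
4    77      web        20     73
5     3  partner         1     75
add column units_plus_cost = t['units'] + t['cost']:
   cost  channel  discount  units  units_plus_cost
0    78  partner        17     75              153
1    51   retail         2     37               88
2    66   retail        30     37              103
3    38  partner        21     75              113
4    77      web        20     73              150
5     3  partner         1     75               78
group by channel, mean of units_plus_cost:
channel
partner    114.666667
retail      95.500000
web        150.000000
Name: units_plus_cost, dtype: float64

95.5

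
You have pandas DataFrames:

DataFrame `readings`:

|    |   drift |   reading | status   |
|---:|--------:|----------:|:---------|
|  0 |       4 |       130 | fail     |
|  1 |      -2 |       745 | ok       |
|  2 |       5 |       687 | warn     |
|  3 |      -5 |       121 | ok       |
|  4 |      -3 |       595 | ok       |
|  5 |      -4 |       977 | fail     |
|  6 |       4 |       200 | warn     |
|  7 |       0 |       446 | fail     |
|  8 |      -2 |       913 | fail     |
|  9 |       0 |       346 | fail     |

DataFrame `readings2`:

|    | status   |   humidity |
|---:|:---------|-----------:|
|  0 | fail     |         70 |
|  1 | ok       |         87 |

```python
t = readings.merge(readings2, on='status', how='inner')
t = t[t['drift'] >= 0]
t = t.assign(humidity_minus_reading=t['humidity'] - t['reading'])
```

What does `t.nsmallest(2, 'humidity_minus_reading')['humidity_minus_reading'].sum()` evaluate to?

merge on 'status' (how='inner') → 8 rows:
   drift  reading status  humidity
0      4      130   fail        70
1     -2      745     ok        87
2     -5      121     ok        87
3     -3      595     ok        87
4     -4      977   fail        70
5      0      446   fail        70
6     -2      913   fail        70
7      0      346   fail        70
filter rows where drift >= 0:
   drift  reading status  humidity
0      4      130   fail        70
5      0      446   fail        70
7      0      346   fail        70
add column humidity_minus_reading = t['humidity'] - t['reading']:
   drift  reading status  humidity  humidity_minus_reading
0      4      130   fail        70                     -60
5      0      446   fail        70                    -376
7      0      346   fail        70                    -276
take 2 rows with smallest humidity_minus_reading:
   drift  reading status  humidity  humidity_minus_reading
5      0      446   fail        70                    -376
7      0      346   fail        70                    -276
Finally, sum of column 'humidity_minus_reading' = -652.

-652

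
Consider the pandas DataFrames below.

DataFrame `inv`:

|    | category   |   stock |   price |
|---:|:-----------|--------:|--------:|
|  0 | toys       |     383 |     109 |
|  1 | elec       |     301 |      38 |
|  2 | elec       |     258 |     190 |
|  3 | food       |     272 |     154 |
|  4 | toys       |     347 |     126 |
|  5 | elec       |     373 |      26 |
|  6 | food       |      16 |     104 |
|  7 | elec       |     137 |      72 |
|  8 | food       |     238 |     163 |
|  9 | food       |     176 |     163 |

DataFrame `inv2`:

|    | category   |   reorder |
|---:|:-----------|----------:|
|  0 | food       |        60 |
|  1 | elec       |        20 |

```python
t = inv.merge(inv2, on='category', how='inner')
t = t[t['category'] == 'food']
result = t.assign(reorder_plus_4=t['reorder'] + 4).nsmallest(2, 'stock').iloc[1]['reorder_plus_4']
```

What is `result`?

64

merge on 'category' (how='inner') → 8 rows:
  category  stock  price  reorder
0     elec    301     38       20
1     elec    258    190       20
2     food    272    154       60
3     elec    373     26       20
4     food     16    104       60
5     elec    137     72       20
6     food    238    163       60
7     food    176    163       60
filter rows where category == 'food':
  category  stock  price  reorder
2     food    272    154       60
4     food     16    104       60
6     food    238    163       60
7     food    176    163       60
add column reorder_plus_4 = t['reorder'] + 4:
  category  stock  price  reorder  reorder_plus_4
2     food    272    154       60              64
4     food     16    104       60              64
6     food    238    163       60              64
7     food    176    163       60              64
take 2 rows with smallest stock:
  category  stock  price  reorder  reorder_plus_4
4     food     16    104       60              64
7     food    176    163       60              64
value at position 1, column 'reorder_plus_4' → 64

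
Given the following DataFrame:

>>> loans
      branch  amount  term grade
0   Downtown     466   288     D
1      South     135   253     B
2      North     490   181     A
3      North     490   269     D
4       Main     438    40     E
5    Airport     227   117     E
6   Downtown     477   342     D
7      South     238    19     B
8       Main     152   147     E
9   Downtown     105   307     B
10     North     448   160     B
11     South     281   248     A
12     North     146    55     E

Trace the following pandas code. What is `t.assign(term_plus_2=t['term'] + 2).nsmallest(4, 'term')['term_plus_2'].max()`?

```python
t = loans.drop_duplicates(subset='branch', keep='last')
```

250

drop duplicate branch (keep=last):
      branch  amount  term grade
5    Airport     227   117     E
8       Main     152   147     E
9   Downtown     105   307     B
11     South     281   248     A
12     North     146    55     E
add column term_plus_2 = t['term'] + 2:
      branch  amount  term grade  term_plus_2
5    Airport     227   117     E          119
8       Main     152   147     E          149
9   Downtown     105   307     B          309
11     South     281   248     A          250
12     North     146    55     E           57
take 4 rows with smallest term:
     branch  amount  term grade  term_plus_2
12    North     146    55     E           57
5   Airport     227   117     E          119
8      Main     152   147     E          149
11    South     281   248     A          250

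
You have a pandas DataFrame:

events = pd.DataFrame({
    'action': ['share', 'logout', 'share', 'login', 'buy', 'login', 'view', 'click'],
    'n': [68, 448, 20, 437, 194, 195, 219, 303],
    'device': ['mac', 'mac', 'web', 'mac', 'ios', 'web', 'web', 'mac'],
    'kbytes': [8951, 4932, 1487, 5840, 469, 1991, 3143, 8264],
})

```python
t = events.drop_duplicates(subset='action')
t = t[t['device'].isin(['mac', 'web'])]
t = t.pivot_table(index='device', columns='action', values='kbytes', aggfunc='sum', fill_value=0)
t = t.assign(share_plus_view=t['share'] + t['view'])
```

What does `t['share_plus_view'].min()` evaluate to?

3143

drop duplicate action (keep=first):
   action    n device  kbytes
0   share   68    mac    8951
1  logout  448    mac    4932
3   login  437    mac    5840
4     buy  194    ios     469
6    view  219    web    3143
7   click  303    mac    8264
filter rows where device in ['mac', 'web']:
   action    n device  kbytes
0   share   68    mac    8951
1  logout  448    mac    4932
3   login  437    mac    5840
6    view  219    web    3143
7   click  303    mac    8264
pivot: rows=device, cols=action, sum(kbytes):
action  click  login  logout  share  view
device                                   
mac      8264   5840    4932   8951     0
web         0      0       0      0  3143
add column share_plus_view = t['share'] + t['view']:
action  click  login  logout  share  view  share_plus_view
device                                                    
mac      8264   5840    4932   8951     0             8951
web         0      0       0      0  3143             3143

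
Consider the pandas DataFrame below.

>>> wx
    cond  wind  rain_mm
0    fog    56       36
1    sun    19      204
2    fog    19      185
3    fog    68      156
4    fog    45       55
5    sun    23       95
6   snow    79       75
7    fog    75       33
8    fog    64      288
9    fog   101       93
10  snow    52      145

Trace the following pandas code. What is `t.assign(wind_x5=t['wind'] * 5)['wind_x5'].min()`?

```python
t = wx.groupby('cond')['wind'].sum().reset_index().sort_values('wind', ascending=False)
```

210

group by cond, sum of wind:
cond
fog     428
snow    131
sun      42
Name: wind, dtype: int64
reset_index():
   cond  wind
0   fog   428
1  snow   131
2   sun    42
sort by wind descending:
   cond  wind
0   fog   428
1  snow   131
2   sun    42
add column wind_x5 = t['wind'] * 5:
   cond  wind  wind_x5
0   fog   428     2140
1  snow   131      655
2   sun    42      210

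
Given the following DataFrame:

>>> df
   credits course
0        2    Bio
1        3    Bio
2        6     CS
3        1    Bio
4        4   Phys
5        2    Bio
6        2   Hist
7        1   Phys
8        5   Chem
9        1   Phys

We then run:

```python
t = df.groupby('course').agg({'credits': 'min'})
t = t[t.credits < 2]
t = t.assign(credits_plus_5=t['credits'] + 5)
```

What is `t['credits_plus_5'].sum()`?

12

group by course, min of credits:
        credits
course         
Bio           1
CS            6
Chem          5
Hist          2
Phys          1
filter rows where credits < 2:
        credits
course         
Bio           1
Phys          1
add column credits_plus_5 = t['credits'] + 5:
        credits  credits_plus_5
course                         
Bio           1               6
Phys          1               6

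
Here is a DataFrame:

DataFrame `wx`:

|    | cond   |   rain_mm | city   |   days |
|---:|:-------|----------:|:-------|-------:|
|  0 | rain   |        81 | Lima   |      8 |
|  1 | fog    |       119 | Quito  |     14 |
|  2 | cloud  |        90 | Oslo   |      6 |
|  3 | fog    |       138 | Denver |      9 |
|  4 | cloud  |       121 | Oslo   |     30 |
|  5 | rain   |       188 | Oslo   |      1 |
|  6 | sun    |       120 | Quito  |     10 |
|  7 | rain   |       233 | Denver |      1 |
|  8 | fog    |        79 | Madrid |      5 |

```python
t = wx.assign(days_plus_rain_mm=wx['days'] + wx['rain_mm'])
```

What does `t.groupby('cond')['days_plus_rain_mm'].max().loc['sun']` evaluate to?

add column days_plus_rain_mm = wx['days'] + wx['rain_mm']:
    cond  rain_mm    city  days  days_plus_rain_mm
0   rain       81    Lima     8                 89
1    fog      119   Quito    14                133
2  cloud       90    Oslo     6                 96
3    fog      138  Denver     9                147
4  cloud      121    Oslo    30                151
5   rain      188    Oslo     1                189
6    sun      120   Quito    10                130
7   rain      233  Denver     1                234
8    fog       79  Madrid     5                 84
group by cond, max of days_plus_rain_mm:
cond
cloud    151
fog      147
rain     234
sun      130
Name: days_plus_rain_mm, dtype: int64

130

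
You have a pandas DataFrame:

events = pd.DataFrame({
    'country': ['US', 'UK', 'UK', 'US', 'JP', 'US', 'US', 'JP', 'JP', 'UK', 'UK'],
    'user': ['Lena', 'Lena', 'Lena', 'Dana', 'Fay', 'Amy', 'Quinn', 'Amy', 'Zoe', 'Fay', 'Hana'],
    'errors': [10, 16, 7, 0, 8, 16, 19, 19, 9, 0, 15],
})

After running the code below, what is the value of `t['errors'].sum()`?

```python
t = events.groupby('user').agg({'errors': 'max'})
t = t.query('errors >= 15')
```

group by user, max of errors:
       errors
user         
Amy        19
Dana        0
Fay         8
Hana       15
Lena       16
Quinn      19
Zoe         9
filter rows where errors >= 15:
       errors
user         
Amy        19
Hana       15
Lena       16
Quinn      19
So sum() = 69.

69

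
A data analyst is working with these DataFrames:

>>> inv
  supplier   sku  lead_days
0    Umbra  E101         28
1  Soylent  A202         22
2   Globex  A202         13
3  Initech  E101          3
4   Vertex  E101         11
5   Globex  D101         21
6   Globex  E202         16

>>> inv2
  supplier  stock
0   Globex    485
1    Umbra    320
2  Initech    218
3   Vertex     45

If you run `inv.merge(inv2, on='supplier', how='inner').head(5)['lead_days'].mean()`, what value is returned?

15.2

merge on 'supplier' (how='inner') → 6 rows:
  supplier   sku  lead_days  stock
0    Umbra  E101         28    320
1   Globex  A202         13    485
2  Initech  E101          3    218
3   Vertex  E101         11     45
4   Globex  D101         21    485
5   Globex  E202         16    485
take first 5 rows:
  supplier   sku  lead_days  stock
0    Umbra  E101         28    320
1   Globex  A202         13    485
2  Initech  E101          3    218
3   Vertex  E101         11     45
4   Globex  D101         21    485
mean of column 'lead_days' → 15.2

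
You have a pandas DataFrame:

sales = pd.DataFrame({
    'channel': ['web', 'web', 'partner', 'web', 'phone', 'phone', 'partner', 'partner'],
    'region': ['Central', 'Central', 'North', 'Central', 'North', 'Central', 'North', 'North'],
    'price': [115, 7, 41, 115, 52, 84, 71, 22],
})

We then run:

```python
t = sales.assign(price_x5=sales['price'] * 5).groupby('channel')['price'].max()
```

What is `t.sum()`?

270

add column price_x5 = sales['price'] * 5:
   channel   region  price  price_x5
0      web  Central    115       575
1      web  Central      7        35
2  partner    North     41       205
3      web  Central    115       575
4    phone    North     52       260
5    phone  Central     84       420
6  partner    North     71       355
7  partner    North     22       110
group by channel, max of price:
channel
partner     71
phone       84
web        115
Name: price, dtype: int64
Taking the sum of the resulting series gives 270.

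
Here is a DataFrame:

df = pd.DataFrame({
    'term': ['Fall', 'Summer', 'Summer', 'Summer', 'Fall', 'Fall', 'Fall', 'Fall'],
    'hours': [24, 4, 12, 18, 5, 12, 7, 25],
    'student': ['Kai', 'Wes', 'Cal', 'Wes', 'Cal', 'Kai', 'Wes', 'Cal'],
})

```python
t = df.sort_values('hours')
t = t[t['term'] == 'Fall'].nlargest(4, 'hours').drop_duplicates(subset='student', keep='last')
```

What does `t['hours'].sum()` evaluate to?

sort by hours:
     term  hours student
1  Summer      4     Wes
4    Fall      5     Cal
6    Fall      7     Wes
2  Summer     12     Cal
5    Fall     12     Kai
3  Summer     18     Wes
0    Fall     24     Kai
7    Fall     25     Cal
filter rows where term == 'Fall':
   term  hours student
4  Fall      5     Cal
6  Fall      7     Wes
5  Fall     12     Kai
0  Fall     24     Kai
7  Fall     25     Cal
take 4 rows with largest hours:
   term  hours student
7  Fall     25     Cal
0  Fall     24     Kai
5  Fall     12     Kai
6  Fall      7     Wes
drop duplicate student (keep=last):
   term  hours student
7  Fall     25     Cal
5  Fall     12     Kai
6  Fall      7     Wes
Taking the sum of column 'hours' gives 44.

44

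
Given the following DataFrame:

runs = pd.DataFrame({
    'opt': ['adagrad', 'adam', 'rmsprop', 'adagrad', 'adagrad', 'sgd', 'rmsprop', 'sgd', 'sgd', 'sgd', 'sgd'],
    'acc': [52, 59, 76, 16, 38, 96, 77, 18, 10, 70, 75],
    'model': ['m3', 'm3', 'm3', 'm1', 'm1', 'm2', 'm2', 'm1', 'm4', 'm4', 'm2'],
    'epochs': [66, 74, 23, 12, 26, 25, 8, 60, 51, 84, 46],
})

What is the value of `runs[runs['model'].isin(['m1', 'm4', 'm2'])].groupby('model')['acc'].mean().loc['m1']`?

24.0

filter rows where model in ['m1', 'm4', 'm2']:
        opt  acc model  epochs
3   adagrad   16    m1      12
4   adagrad   38    m1      26
5       sgd   96    m2      25
6   rmsprop   77    m2       8
7       sgd   18    m1      60
8       sgd   10    m4      51
9       sgd   70    m4      84
10      sgd   75    m2      46
group by model, mean of acc:
model
m1    24.000000
m2    82.666667
m4    40.000000
Name: acc, dtype: float64
The value at index 'm1' is 24.0.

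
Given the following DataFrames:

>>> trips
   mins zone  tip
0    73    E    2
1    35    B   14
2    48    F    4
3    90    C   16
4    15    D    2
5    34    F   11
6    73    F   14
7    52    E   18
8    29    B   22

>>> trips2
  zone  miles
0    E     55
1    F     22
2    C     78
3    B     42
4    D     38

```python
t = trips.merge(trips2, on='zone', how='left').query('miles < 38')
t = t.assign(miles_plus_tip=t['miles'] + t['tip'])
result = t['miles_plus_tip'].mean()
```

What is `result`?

merge on 'zone' (how='left') → 9 rows:
   mins zone  tip  miles
0    73    E    2     55
1    35    B   14     42
2    48    F    4     22
3    90    C   16     78
4    15    D    2     38
5    34    F   11     22
6    73    F   14     22
7    52    E   18     55
8    29    B   22     42
filter rows where miles < 38:
   mins zone  tip  miles
2    48    F    4     22
5    34    F   11     22
6    73    F   14     22
add column miles_plus_tip = t['miles'] + t['tip']:
   mins zone  tip  miles  miles_plus_tip
2    48    F    4     22              26
5    34    F   11     22              33
6    73    F   14     22              36
Taking the mean of column 'miles_plus_tip' gives 31.6666666667.

31.6666666667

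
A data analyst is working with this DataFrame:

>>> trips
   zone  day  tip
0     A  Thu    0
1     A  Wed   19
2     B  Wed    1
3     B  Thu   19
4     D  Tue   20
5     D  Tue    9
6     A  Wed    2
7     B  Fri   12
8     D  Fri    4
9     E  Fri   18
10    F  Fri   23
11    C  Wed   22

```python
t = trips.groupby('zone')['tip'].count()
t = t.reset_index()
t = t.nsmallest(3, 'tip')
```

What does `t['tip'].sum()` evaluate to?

3

group by zone, count of tip:
zone
A    3
B    3
C    1
D    3
E    1
F    1
Name: tip, dtype: int64
reset_index():
  zone  tip
0    A    3
1    B    3
2    C    1
3    D    3
4    E    1
5    F    1
take 3 rows with smallest tip:
  zone  tip
2    C    1
4    E    1
5    F    1
sum of column 'tip' → 3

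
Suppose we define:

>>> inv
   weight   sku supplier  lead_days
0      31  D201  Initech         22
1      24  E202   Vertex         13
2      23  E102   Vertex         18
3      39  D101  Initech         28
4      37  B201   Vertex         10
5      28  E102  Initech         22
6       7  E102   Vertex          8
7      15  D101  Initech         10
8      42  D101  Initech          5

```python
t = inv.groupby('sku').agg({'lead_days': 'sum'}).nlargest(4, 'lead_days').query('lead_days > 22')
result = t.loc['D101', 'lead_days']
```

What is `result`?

group by sku, sum of lead_days:
      lead_days
sku            
B201         10
D101         43
D201         22
E102         48
E202         13
take 4 rows with largest lead_days:
      lead_days
sku            
E102         48
D101         43
D201         22
E202         13
filter rows where lead_days > 22:
      lead_days
sku            
E102         48
D101         43
So loc['D101', 'lead_days'] = 43.

43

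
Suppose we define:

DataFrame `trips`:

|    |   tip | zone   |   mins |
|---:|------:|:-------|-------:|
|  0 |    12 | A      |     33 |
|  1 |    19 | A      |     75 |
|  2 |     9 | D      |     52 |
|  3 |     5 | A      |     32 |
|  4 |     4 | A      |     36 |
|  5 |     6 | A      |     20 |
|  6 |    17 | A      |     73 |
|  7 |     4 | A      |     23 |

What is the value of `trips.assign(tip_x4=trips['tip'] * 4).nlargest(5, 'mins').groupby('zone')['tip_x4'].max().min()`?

36

add column tip_x4 = trips['tip'] * 4:
   tip zone  mins  tip_x4
0   12    A    33      48
1   19    A    75      76
2    9    D    52      36
3    5    A    32      20
4    4    A    36      16
5    6    A    20      24
6   17    A    73      68
7    4    A    23      16
take 5 rows with largest mins:
   tip zone  mins  tip_x4
1   19    A    75      76
6   17    A    73      68
2    9    D    52      36
4    4    A    36      16
0   12    A    33      48
group by zone, max of tip_x4:
zone
A    76
D    36
Name: tip_x4, dtype: int64
Taking the min of the resulting series gives 36.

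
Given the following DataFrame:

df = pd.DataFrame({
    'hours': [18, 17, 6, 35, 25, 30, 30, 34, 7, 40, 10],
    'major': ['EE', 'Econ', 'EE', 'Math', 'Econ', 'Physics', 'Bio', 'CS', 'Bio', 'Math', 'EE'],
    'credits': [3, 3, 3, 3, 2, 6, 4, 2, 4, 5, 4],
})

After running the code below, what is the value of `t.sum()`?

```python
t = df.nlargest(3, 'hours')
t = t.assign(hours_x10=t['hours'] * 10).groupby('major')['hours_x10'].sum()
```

take 3 rows with largest hours:
   hours major  credits
9     40  Math        5
3     35  Math        3
7     34    CS        2
add column hours_x10 = t['hours'] * 10:
   hours major  credits  hours_x10
9     40  Math        5        400
3     35  Math        3        350
7     34    CS        2        340
group by major, sum of hours_x10:
major
CS      340
Math    750
Name: hours_x10, dtype: int64

1090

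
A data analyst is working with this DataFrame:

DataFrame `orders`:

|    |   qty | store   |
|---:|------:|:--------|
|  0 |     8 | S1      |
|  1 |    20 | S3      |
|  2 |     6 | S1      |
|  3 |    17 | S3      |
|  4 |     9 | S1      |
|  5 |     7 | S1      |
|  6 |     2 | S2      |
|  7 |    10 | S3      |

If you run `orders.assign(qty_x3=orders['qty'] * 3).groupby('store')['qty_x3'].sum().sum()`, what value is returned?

237

add column qty_x3 = orders['qty'] * 3:
   qty store  qty_x3
0    8    S1      24
1   20    S3      60
2    6    S1      18
3   17    S3      51
4    9    S1      27
5    7    S1      21
6    2    S2       6
7   10    S3      30
group by store, sum of qty_x3:
store
S1     90
S2      6
S3    141
Name: qty_x3, dtype: int64
The sum of the resulting series is 237.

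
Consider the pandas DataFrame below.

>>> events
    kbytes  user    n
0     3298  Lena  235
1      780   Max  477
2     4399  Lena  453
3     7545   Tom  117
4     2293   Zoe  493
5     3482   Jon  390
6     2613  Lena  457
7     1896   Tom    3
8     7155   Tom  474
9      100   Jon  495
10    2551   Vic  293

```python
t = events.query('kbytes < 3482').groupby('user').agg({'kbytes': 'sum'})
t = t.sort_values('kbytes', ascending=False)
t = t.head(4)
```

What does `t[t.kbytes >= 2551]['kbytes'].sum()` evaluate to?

filter rows where kbytes < 3482:
    kbytes  user    n
0     3298  Lena  235
1      780   Max  477
4     2293   Zoe  493
6     2613  Lena  457
7     1896   Tom    3
9      100   Jon  495
10    2551   Vic  293
group by user, sum of kbytes:
      kbytes
user        
Jon      100
Lena    5911
Max      780
Tom     1896
Vic     2551
Zoe     2293
sort by kbytes descending:
      kbytes
user        
Lena    5911
Vic     2551
Zoe     2293
Tom     1896
Max      780
Jon      100
take first 4 rows:
      kbytes
user        
Lena    5911
Vic     2551
Zoe     2293
Tom     1896
filter rows where kbytes >= 2551:
      kbytes
user        
Lena    5911
Vic     2551
The sum of column 'kbytes' is 8462.

8462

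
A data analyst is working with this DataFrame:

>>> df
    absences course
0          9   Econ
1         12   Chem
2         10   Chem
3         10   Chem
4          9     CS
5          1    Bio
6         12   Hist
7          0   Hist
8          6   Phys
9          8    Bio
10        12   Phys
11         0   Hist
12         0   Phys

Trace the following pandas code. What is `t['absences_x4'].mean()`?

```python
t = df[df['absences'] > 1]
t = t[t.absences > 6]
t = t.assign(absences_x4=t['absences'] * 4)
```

filter rows where absences > 1:
    absences course
0          9   Econ
1         12   Chem
2         10   Chem
3         10   Chem
4          9     CS
6         12   Hist
8          6   Phys
9          8    Bio
10        12   Phys
filter rows where absences > 6:
    absences course
0          9   Econ
1         12   Chem
2         10   Chem
3         10   Chem
4          9     CS
6         12   Hist
9          8    Bio
10        12   Phys
add column absences_x4 = t['absences'] * 4:
    absences course  absences_x4
0          9   Econ           36
1         12   Chem           48
2         10   Chem           40
3         10   Chem           40
4          9     CS           36
6         12   Hist           48
9          8    Bio           32
10        12   Phys           48

41.0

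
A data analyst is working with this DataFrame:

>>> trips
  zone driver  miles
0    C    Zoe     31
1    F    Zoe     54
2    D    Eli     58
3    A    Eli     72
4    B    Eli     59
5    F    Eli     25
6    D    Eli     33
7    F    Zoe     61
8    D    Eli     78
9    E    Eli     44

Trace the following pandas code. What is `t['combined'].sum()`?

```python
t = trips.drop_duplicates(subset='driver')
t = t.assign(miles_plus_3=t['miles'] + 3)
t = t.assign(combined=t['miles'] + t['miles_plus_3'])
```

drop duplicate driver (keep=first):
  zone driver  miles
0    C    Zoe     31
2    D    Eli     58
add column miles_plus_3 = t['miles'] + 3:
  zone driver  miles  miles_plus_3
0    C    Zoe     31            34
2    D    Eli     58            61
add column combined = t['miles'] + t['miles_plus_3']:
  zone driver  miles  miles_plus_3  combined
0    C    Zoe     31            34        65
2    D    Eli     58            61       119
The sum of column 'combined' is 184.

184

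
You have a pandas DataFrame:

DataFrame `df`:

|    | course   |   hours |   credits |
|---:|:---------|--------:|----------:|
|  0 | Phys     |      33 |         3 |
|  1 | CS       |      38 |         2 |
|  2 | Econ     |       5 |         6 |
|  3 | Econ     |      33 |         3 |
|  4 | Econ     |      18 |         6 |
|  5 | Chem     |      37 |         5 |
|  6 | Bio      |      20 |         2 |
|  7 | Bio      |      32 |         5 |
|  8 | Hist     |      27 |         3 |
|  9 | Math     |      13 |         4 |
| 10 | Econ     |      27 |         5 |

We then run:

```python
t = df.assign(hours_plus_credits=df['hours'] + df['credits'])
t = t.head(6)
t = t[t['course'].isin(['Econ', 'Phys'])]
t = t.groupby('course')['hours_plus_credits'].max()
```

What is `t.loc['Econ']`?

36

add column hours_plus_credits = df['hours'] + df['credits']:
   course  hours  credits  hours_plus_credits
0    Phys     33        3                  36
1      CS     38        2                  40
2    Econ      5        6                  11
3    Econ     33        3                  36
4    Econ     18        6                  24
5    Chem     37        5                  42
6     Bio     20        2                  22
7     Bio     32        5                  37
8    Hist     27        3                  30
9    Math     13        4                  17
10   Econ     27        5                  32
take first 6 rows:
  course  hours  credits  hours_plus_credits
0   Phys     33        3                  36
1     CS     38        2                  40
2   Econ      5        6                  11
3   Econ     33        3                  36
4   Econ     18        6                  24
5   Chem     37        5                  42
filter rows where course in ['Econ', 'Phys']:
  course  hours  credits  hours_plus_credits
0   Phys     33        3                  36
2   Econ      5        6                  11
3   Econ     33        3                  36
4   Econ     18        6                  24
group by course, max of hours_plus_credits:
course
Econ    36
Phys    36
Name: hours_plus_credits, dtype: int64
Taking the value at index 'Econ' gives 36.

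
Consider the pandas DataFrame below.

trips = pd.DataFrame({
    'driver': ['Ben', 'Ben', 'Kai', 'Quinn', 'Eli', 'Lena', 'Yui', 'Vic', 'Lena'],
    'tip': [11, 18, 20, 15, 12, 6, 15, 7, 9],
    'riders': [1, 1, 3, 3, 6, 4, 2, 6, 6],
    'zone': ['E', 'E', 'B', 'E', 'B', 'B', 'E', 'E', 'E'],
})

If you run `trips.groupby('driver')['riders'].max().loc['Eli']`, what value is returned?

group by driver, max of riders:
driver
Ben      1
Eli      6
Kai      3
Lena     6
Quinn    3
Vic      6
Yui      2
Name: riders, dtype: int64
Then the value at index 'Eli': 6

6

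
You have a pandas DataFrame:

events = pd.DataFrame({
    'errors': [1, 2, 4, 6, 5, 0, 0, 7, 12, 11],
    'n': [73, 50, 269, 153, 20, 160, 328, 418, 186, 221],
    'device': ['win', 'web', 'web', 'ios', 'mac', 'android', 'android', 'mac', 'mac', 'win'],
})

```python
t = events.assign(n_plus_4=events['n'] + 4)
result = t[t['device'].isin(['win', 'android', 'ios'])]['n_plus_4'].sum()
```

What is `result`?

955

add column n_plus_4 = events['n'] + 4:
   errors    n   device  n_plus_4
0       1   73      win        77
1       2   50      web        54
2       4  269      web       273
3       6  153      ios       157
4       5   20      mac        24
5       0  160  android       164
6       0  328  android       332
7       7  418      mac       422
8      12  186      mac       190
9      11  221      win       225
filter rows where device in ['win', 'android', 'ios']:
   errors    n   device  n_plus_4
0       1   73      win        77
3       6  153      ios       157
5       0  160  android       164
6       0  328  android       332
9      11  221      win       225
Finally, sum of column 'n_plus_4' = 955.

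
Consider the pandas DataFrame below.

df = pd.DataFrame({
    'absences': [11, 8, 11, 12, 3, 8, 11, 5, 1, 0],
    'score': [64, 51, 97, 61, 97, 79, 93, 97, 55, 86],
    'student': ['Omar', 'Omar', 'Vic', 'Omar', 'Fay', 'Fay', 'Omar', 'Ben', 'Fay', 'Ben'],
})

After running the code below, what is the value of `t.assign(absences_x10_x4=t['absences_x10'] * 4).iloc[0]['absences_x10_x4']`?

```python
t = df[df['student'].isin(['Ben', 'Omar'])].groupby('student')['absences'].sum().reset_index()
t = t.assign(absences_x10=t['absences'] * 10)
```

200

filter rows where student in ['Ben', 'Omar']:
   absences  score student
0        11     64    Omar
1         8     51    Omar
3        12     61    Omar
6        11     93    Omar
7         5     97     Ben
9         0     86     Ben
group by student, sum of absences:
student
Ben      5
Omar    42
Name: absences, dtype: int64
reset_index():
  student  absences
0     Ben         5
1    Omar        42
add column absences_x10 = t['absences'] * 10:
  student  absences  absences_x10
0     Ben         5            50
1    Omar        42           420
add column absences_x10_x4 = t['absences_x10'] * 4:
  student  absences  absences_x10  absences_x10_x4
0     Ben         5            50              200
1    Omar        42           420             1680
Hence 200.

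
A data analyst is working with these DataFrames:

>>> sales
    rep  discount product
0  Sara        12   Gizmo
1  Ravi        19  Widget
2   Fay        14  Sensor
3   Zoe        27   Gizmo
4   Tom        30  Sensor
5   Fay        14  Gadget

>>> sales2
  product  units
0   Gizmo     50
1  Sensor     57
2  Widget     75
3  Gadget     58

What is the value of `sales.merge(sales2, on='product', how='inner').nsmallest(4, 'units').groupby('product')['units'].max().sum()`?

merge on 'product' (how='inner') → 6 rows:
    rep  discount product  units
0  Sara        12   Gizmo     50
1  Ravi        19  Widget     75
2   Fay        14  Sensor     57
3   Zoe        27   Gizmo     50
4   Tom        30  Sensor     57
5   Fay        14  Gadget     58
take 4 rows with smallest units:
    rep  discount product  units
0  Sara        12   Gizmo     50
3   Zoe        27   Gizmo     50
2   Fay        14  Sensor     57
4   Tom        30  Sensor     57
group by product, max of units:
product
Gizmo     50
Sensor    57
Name: units, dtype: int64
Taking the sum of the resulting series gives 107.

107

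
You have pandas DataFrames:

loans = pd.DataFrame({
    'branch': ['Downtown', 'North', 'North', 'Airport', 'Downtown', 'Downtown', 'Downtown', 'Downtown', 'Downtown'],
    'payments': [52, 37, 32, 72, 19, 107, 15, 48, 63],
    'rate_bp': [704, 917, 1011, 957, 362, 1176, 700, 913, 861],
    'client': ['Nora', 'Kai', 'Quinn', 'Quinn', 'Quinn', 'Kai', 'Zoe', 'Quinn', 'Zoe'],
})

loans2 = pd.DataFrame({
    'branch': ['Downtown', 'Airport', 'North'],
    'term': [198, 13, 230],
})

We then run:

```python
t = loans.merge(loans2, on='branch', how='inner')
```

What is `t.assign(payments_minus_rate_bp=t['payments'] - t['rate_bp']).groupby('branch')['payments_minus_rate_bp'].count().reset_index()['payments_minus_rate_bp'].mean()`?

merge on 'branch' (how='inner') → 9 rows:
     branch  payments  rate_bp client  term
0  Downtown        52      704   Nora   198
1     North        37      917    Kai   230
2     North        32     1011  Quinn   230
3   Airport        72      957  Quinn    13
4  Downtown        19      362  Quinn   198
5  Downtown       107     1176    Kai   198
6  Downtown        15      700    Zoe   198
7  Downtown        48      913  Quinn   198
8  Downtown        63      861    Zoe   198
add column payments_minus_rate_bp = t['payments'] - t['rate_bp']:
     branch  payments  rate_bp client  term  payments_minus_rate_bp
0  Downtown        52      704   Nora   198                    -652
1     North        37      917    Kai   230                    -880
2     North        32     1011  Quinn   230                    -979
3   Airport        72      957  Quinn    13                    -885
4  Downtown        19      362  Quinn   198                    -343
5  Downtown       107     1176    Kai   198                   -1069
6  Downtown        15      700    Zoe   198                    -685
7  Downtown        48      913  Quinn   198                    -865
8  Downtown        63      861    Zoe   198                    -798
group by branch, count of payments_minus_rate_bp:
branch
Airport     1
Downtown    6
North       2
Name: payments_minus_rate_bp, dtype: int64
reset_index():
     branch  payments_minus_rate_bp
0   Airport                       1
1  Downtown                       6
2     North                       2
Finally, mean of column 'payments_minus_rate_bp' = 3.0.

3.0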